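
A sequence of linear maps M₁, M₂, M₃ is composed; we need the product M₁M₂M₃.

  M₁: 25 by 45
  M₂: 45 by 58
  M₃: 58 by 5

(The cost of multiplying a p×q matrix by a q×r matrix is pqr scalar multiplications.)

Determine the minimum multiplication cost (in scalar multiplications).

Order (M₁(M₂M₃)): (M₂M₃): 45×58 by 58×5 → 45×5, cost 45·58·5 = 13050; (M₁(M₂M₃)): 25×45 by 45×5 → 25×5, cost 25·45·5 = 5625; cumulative 18675. Total 18675.
Order ((M₁M₂)M₃): (M₁M₂): 25×45 by 45×58 → 25×58, cost 25·45·58 = 65250; ((M₁M₂)M₃): 25×58 by 58×5 → 25×5, cost 25·58·5 = 7250; cumulative 72500. Total 72500.
Minimum: 18675.

18675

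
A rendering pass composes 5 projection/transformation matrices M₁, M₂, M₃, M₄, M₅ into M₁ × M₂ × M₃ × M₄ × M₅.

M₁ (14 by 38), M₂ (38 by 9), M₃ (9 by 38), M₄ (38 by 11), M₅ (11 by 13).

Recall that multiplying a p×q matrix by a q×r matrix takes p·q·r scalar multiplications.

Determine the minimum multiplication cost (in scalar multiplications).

Adjacent pairs: M₁M₂ = 14·38·9 = 4788; M₂M₃ = 38·9·38 = 12996; M₃M₄ = 9·38·11 = 3762; M₄M₅ = 38·11·13 = 5434.
Length 3: M₁..M₃: k=1: 0+12996+14·38·38=33212; k=2: 4788+0+14·9·38=9576 → min 9576 | M₂..M₄: k=2: 0+3762+38·9·11=7524; k=3: 12996+0+38·38·11=28880 → min 7524 | M₃..M₅: k=3: 0+5434+9·38·13=9880; k=4: 3762+0+9·11·13=5049 → min 5049.
Length 4: M₁..M₄: k=1: 0+7524+14·38·11=13376; k=2: 4788+3762+14·9·11=9936; k=3: 9576+0+14·38·11=15428 → min 9936 | M₂..M₅: k=2: 0+5049+38·9·13=9495; k=3: 12996+5434+38·38·13=37202; k=4: 7524+0+38·11·13=12958 → min 9495.
Length 5: M₁..M₅: k=1: 0+9495+14·38·13=16411; k=2: 4788+5049+14·9·13=11475; k=3: 9576+5434+14·38·13=21926; k=4: 9936+0+14·11·13=11938 → min 11475.
Optimal order: ((M₁ × M₂) × ((M₃ × M₄) × M₅)) with cost 11475.

11475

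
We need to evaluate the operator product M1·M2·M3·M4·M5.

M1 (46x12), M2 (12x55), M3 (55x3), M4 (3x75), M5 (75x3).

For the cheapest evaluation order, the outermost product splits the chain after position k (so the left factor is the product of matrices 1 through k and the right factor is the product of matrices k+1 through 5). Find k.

1

Adjacent pairs: M1M2 = 46·12·55 = 30360; M2M3 = 12·55·3 = 1980; M3M4 = 55·3·75 = 12375; M4M5 = 3·75·3 = 675.
Length 3: M1..M3: k=1: 0+1980+46·12·3=3636; k=2: 30360+0+46·55·3=37950 → min 3636 | M2..M4: k=2: 0+12375+12·55·75=61875; k=3: 1980+0+12·3·75=4680 → min 4680 | M3..M5: k=3: 0+675+55·3·3=1170; k=4: 12375+0+55·75·3=24750 → min 1170.
Length 4: M1..M4: k=1: 0+4680+46·12·75=46080; k=2: 30360+12375+46·55·75=232485; k=3: 3636+0+46·3·75=13986 → min 13986 | M2..M5: k=2: 0+1170+12·55·3=3150; k=3: 1980+675+12·3·3=2763; k=4: 4680+0+12·75·3=7380 → min 2763.
Top-level splits: k=1: (M1..M1)·(M2..M5) → 0+2763+46·12·3 = 4419; k=2: (M1..M2)·(M3..M5) → 30360+1170+46·55·3 = 39120; k=3: (M1..M3)·(M4..M5) → 3636+675+46·3·3 = 4725; k=4: (M1..M4)·(M5..M5) → 13986+0+46·75·3 = 24336.
Best split is after M1, i.e. k = 1.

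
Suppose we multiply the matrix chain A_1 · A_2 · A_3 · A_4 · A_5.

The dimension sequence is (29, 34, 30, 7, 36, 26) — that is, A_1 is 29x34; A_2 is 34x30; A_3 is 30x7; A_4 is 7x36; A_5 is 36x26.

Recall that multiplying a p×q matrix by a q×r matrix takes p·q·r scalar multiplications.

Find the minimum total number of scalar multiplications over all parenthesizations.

25872

Adjacent pairs: A_1A_2 = 29·34·30 = 29580; A_2A_3 = 34·30·7 = 7140; A_3A_4 = 30·7·36 = 7560; A_4A_5 = 7·36·26 = 6552.
Length 3: A_1..A_3: k=1: 0+7140+29·34·7=14042; k=2: 29580+0+29·30·7=35670 → min 14042 | A_2..A_4: k=2: 0+7560+34·30·36=44280; k=3: 7140+0+34·7·36=15708 → min 15708 | A_3..A_5: k=3: 0+6552+30·7·26=12012; k=4: 7560+0+30·36·26=35640 → min 12012.
Length 4: A_1..A_4: k=1: 0+15708+29·34·36=51204; k=2: 29580+7560+29·30·36=68460; k=3: 14042+0+29·7·36=21350 → min 21350 | A_2..A_5: k=2: 0+12012+34·30·26=38532; k=3: 7140+6552+34·7·26=19880; k=4: 15708+0+34·36·26=47532 → min 19880.
Length 5: A_1..A_5: k=1: 0+19880+29·34·26=45516; k=2: 29580+12012+29·30·26=64212; k=3: 14042+6552+29·7·26=25872; k=4: 21350+0+29·36·26=48494 → min 25872.
Optimal order: ((A_1 · (A_2 · A_3)) · (A_4 · A_5)) with cost 25872.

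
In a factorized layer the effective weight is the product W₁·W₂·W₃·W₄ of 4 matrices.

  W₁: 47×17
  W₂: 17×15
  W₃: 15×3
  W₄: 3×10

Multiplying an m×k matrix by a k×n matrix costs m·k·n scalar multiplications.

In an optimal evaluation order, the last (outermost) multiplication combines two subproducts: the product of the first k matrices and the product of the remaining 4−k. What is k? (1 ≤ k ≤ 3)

3

Adjacent pairs: W₁W₂ = 47·17·15 = 11985; W₂W₃ = 17·15·3 = 765; W₃W₄ = 15·3·10 = 450.
Length 3: W₁..W₃: k=1: 0+765+47·17·3=3162; k=2: 11985+0+47·15·3=14100 → min 3162 | W₂..W₄: k=2: 0+450+17·15·10=3000; k=3: 765+0+17·3·10=1275 → min 1275.
Top-level splits: k=1: (W₁..W₁)·(W₂..W₄) → 0+1275+47·17·10 = 9265; k=2: (W₁..W₂)·(W₃..W₄) → 11985+450+47·15·10 = 19485; k=3: (W₁..W₃)·(W₄..W₄) → 3162+0+47·3·10 = 4572.
Best split is after W₃, i.e. k = 3.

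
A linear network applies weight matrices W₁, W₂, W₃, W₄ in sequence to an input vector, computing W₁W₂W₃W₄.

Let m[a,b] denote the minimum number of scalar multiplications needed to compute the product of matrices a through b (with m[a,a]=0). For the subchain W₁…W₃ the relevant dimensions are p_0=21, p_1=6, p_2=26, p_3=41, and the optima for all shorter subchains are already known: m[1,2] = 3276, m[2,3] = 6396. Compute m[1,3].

m[1,3] = min over k∈[1,2] of m[1,k]+m[k+1,3]+p_{0}·p_k·p_{3}.
k=1: 0 + 6396 + 21·6·41 = 11562; k=2: 3276 + 0 + 21·26·41 = 25662.
Minimum: 11562 at k=1.

11562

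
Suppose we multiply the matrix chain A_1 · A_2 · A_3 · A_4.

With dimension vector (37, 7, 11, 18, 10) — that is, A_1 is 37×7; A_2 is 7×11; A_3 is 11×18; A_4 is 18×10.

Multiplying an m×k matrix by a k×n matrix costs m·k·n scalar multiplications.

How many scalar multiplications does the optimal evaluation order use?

5236

Adjacent pairs: A_1A_2 = 37·7·11 = 2849; A_2A_3 = 7·11·18 = 1386; A_3A_4 = 11·18·10 = 1980.
Length 3: A_1..A_3: k=1: 0+1386+37·7·18=6048; k=2: 2849+0+37·11·18=10175 → min 6048 | A_2..A_4: k=2: 0+1980+7·11·10=2750; k=3: 1386+0+7·18·10=2646 → min 2646.
Length 4: A_1..A_4: k=1: 0+2646+37·7·10=5236; k=2: 2849+1980+37·11·10=8899; k=3: 6048+0+37·18·10=12708 → min 5236.
Optimal order: (A_1 · ((A_2 · A_3) · A_4)) with cost 5236.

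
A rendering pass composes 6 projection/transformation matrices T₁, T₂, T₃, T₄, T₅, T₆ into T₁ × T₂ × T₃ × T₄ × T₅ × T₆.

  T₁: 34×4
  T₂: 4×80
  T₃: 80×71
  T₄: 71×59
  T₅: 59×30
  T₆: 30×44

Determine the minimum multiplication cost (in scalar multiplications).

57820

Adjacent pairs: T₁T₂ = 34·4·80 = 10880; T₂T₃ = 4·80·71 = 22720; T₃T₄ = 80·71·59 = 335120; T₄T₅ = 71·59·30 = 125670; T₅T₆ = 59·30·44 = 77880.
Length 3: T₁..T₃: k=1: 0+22720+34·4·71=32376; k=2: 10880+0+34·80·71=204000 → min 32376 | T₂..T₄: k=2: 0+335120+4·80·59=354000; k=3: 22720+0+4·71·59=39476 → min 39476 | T₃..T₅: k=3: 0+125670+80·71·30=296070; k=4: 335120+0+80·59·30=476720 → min 296070 | T₄..T₆: k=4: 0+77880+71·59·44=262196; k=5: 125670+0+71·30·44=219390 → min 219390.
Length 4: T₁..T₄: k=1: 0+39476+34·4·59=47500; k=2: 10880+335120+34·80·59=506480; k=3: 32376+0+34·71·59=174802 → min 47500 | T₂..T₅: k=2: 0+296070+4·80·30=305670; k=3: 22720+125670+4·71·30=156910; k=4: 39476+0+4·59·30=46556 → min 46556 | T₃..T₆: k=3: 0+219390+80·71·44=469310; k=4: 335120+77880+80·59·44=620680; k=5: 296070+0+80·30·44=401670 → min 401670.
Length 5: T₁..T₅: k=1: 0+46556+34·4·30=50636; k=2: 10880+296070+34·80·30=388550; k=3: 32376+125670+34·71·30=230466; k=4: 47500+0+34·59·30=107680 → min 50636 | T₂..T₆: k=2: 0+401670+4·80·44=415750; k=3: 22720+219390+4·71·44=254606; k=4: 39476+77880+4·59·44=127740; k=5: 46556+0+4·30·44=51836 → min 51836.
Length 6: T₁..T₆: k=1: 0+51836+34·4·44=57820; k=2: 10880+401670+34·80·44=532230; k=3: 32376+219390+34·71·44=357982; k=4: 47500+77880+34·59·44=213644; k=5: 50636+0+34·30·44=95516 → min 57820.
Optimal order: (T₁ × ((((T₂ × T₃) × T₄) × T₅) × T₆)) with cost 57820.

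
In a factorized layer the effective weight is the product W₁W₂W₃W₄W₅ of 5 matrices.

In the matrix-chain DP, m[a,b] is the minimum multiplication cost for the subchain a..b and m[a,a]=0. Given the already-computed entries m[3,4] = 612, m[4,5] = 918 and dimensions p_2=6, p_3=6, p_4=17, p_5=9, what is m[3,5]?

m[3,5] = min over k∈[3,4] of m[3,k]+m[k+1,5]+p_{2}·p_k·p_{5}.
k=3: 0 + 918 + 6·6·9 = 1242; k=4: 612 + 0 + 6·17·9 = 1530.
Minimum: 1242 at k=3.

1242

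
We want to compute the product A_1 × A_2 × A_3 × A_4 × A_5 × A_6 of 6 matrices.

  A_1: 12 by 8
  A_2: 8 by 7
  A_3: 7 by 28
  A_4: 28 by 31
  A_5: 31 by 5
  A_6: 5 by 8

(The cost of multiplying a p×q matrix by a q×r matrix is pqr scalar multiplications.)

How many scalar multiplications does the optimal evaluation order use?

6560

Adjacent pairs: A_1A_2 = 12·8·7 = 672; A_2A_3 = 8·7·28 = 1568; A_3A_4 = 7·28·31 = 6076; A_4A_5 = 28·31·5 = 4340; A_5A_6 = 31·5·8 = 1240.
Length 3: A_1..A_3: k=1: 0+1568+12·8·28=4256; k=2: 672+0+12·7·28=3024 → min 3024 | A_2..A_4: k=2: 0+6076+8·7·31=7812; k=3: 1568+0+8·28·31=8512 → min 7812 | A_3..A_5: k=3: 0+4340+7·28·5=5320; k=4: 6076+0+7·31·5=7161 → min 5320 | A_4..A_6: k=4: 0+1240+28·31·8=8184; k=5: 4340+0+28·5·8=5460 → min 5460.
Length 4: A_1..A_4: k=1: 0+7812+12·8·31=10788; k=2: 672+6076+12·7·31=9352; k=3: 3024+0+12·28·31=13440 → min 9352 | A_2..A_5: k=2: 0+5320+8·7·5=5600; k=3: 1568+4340+8·28·5=7028; k=4: 7812+0+8·31·5=9052 → min 5600 | A_3..A_6: k=3: 0+5460+7·28·8=7028; k=4: 6076+1240+7·31·8=9052; k=5: 5320+0+7·5·8=5600 → min 5600.
Length 5: A_1..A_5: k=1: 0+5600+12·8·5=6080; k=2: 672+5320+12·7·5=6412; k=3: 3024+4340+12·28·5=9044; k=4: 9352+0+12·31·5=11212 → min 6080 | A_2..A_6: k=2: 0+5600+8·7·8=6048; k=3: 1568+5460+8·28·8=8820; k=4: 7812+1240+8·31·8=11036; k=5: 5600+0+8·5·8=5920 → min 5920.
Length 6: A_1..A_6: k=1: 0+5920+12·8·8=6688; k=2: 672+5600+12·7·8=6944; k=3: 3024+5460+12·28·8=11172; k=4: 9352+1240+12·31·8=13568; k=5: 6080+0+12·5·8=6560 → min 6560.
Optimal order: ((A_1 × (A_2 × (A_3 × (A_4 × A_5)))) × A_6) with cost 6560.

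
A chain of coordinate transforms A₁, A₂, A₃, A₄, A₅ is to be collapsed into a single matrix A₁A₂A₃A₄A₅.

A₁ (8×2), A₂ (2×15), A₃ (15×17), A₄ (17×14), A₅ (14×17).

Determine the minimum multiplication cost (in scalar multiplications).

1734

Adjacent pairs: A₁A₂ = 8·2·15 = 240; A₂A₃ = 2·15·17 = 510; A₃A₄ = 15·17·14 = 3570; A₄A₅ = 17·14·17 = 4046.
Length 3: A₁..A₃: k=1: 0+510+8·2·17=782; k=2: 240+0+8·15·17=2280 → min 782 | A₂..A₄: k=2: 0+3570+2·15·14=3990; k=3: 510+0+2·17·14=986 → min 986 | A₃..A₅: k=3: 0+4046+15·17·17=8381; k=4: 3570+0+15·14·17=7140 → min 7140.
Length 4: A₁..A₄: k=1: 0+986+8·2·14=1210; k=2: 240+3570+8·15·14=5490; k=3: 782+0+8·17·14=2686 → min 1210 | A₂..A₅: k=2: 0+7140+2·15·17=7650; k=3: 510+4046+2·17·17=5134; k=4: 986+0+2·14·17=1462 → min 1462.
Length 5: A₁..A₅: k=1: 0+1462+8·2·17=1734; k=2: 240+7140+8·15·17=9420; k=3: 782+4046+8·17·17=7140; k=4: 1210+0+8·14·17=3114 → min 1734.
Optimal order: (A₁(((A₂A₃)A₄)A₅)) with cost 1734.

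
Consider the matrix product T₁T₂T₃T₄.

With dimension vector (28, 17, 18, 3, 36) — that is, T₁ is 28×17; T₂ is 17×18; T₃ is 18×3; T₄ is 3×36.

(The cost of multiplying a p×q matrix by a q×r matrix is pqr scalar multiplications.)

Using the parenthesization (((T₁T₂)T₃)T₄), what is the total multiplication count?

13104

(T₁T₂): 28×17 by 17×18 → 28×18, cost 28·17·18 = 8568
((T₁T₂)T₃): 28×18 by 18×3 → 28×3, cost 28·18·3 = 1512; cumulative 10080
(((T₁T₂)T₃)T₄): 28×3 by 3×36 → 28×36, cost 28·3·36 = 3024; cumulative 13104
Total: 13104 scalar multiplications.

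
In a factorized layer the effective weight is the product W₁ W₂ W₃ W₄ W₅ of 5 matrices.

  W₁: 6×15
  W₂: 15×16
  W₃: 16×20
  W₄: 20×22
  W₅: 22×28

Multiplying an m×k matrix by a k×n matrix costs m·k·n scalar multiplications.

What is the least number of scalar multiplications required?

Adjacent pairs: W₁W₂ = 6·15·16 = 1440; W₂W₃ = 15·16·20 = 4800; W₃W₄ = 16·20·22 = 7040; W₄W₅ = 20·22·28 = 12320.
Length 3: W₁..W₃: k=1: 0+4800+6·15·20=6600; k=2: 1440+0+6·16·20=3360 → min 3360 | W₂..W₄: k=2: 0+7040+15·16·22=12320; k=3: 4800+0+15·20·22=11400 → min 11400 | W₃..W₅: k=3: 0+12320+16·20·28=21280; k=4: 7040+0+16·22·28=16896 → min 16896.
Length 4: W₁..W₄: k=1: 0+11400+6·15·22=13380; k=2: 1440+7040+6·16·22=10592; k=3: 3360+0+6·20·22=6000 → min 6000 | W₂..W₅: k=2: 0+16896+15·16·28=23616; k=3: 4800+12320+15·20·28=25520; k=4: 11400+0+15·22·28=20640 → min 20640.
Length 5: W₁..W₅: k=1: 0+20640+6·15·28=23160; k=2: 1440+16896+6·16·28=21024; k=3: 3360+12320+6·20·28=19040; k=4: 6000+0+6·22·28=9696 → min 9696.
Optimal order: ((((W₁ W₂) W₃) W₄) W₅) with cost 9696.

9696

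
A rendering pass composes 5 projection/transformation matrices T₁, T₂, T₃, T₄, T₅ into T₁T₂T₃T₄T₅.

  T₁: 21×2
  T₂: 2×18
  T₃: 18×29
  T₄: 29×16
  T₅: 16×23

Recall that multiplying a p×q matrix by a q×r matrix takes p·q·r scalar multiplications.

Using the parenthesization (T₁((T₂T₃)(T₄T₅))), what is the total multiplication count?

14016

(T₂T₃): 2×18 by 18×29 → 2×29, cost 2·18·29 = 1044
(T₄T₅): 29×16 by 16×23 → 29×23, cost 29·16·23 = 10672
((T₂T₃)(T₄T₅)): 2×29 by 29×23 → 2×23, cost 2·29·23 = 1334; cumulative 13050
(T₁((T₂T₃)(T₄T₅))): 21×2 by 2×23 → 21×23, cost 21·2·23 = 966; cumulative 14016
Total: 14016 scalar multiplications.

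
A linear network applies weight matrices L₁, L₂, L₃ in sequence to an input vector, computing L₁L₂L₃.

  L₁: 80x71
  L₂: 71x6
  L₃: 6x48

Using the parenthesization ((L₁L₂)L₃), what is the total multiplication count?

(L₁L₂): 80×71 by 71×6 → 80×6, cost 80·71·6 = 34080
((L₁L₂)L₃): 80×6 by 6×48 → 80×48, cost 80·6·48 = 23040; cumulative 57120
Total: 57120 scalar multiplications.

57120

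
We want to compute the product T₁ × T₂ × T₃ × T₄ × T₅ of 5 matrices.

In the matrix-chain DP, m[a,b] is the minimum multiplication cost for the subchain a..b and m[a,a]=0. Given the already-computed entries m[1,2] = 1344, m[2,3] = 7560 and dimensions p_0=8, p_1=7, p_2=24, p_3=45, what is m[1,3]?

m[1,3] = min over k∈[1,2] of m[1,k]+m[k+1,3]+p_{0}·p_k·p_{3}.
k=1: 0 + 7560 + 8·7·45 = 10080; k=2: 1344 + 0 + 8·24·45 = 9984.
Minimum: 9984 at k=2.

9984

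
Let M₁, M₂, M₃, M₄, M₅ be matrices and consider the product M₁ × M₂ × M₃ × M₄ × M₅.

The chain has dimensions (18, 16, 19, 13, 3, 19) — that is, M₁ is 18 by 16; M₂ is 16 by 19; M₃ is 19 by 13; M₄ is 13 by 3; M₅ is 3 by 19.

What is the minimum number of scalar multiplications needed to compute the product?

3543

Adjacent pairs: M₁M₂ = 18·16·19 = 5472; M₂M₃ = 16·19·13 = 3952; M₃M₄ = 19·13·3 = 741; M₄M₅ = 13·3·19 = 741.
Length 3: M₁..M₃: k=1: 0+3952+18·16·13=7696; k=2: 5472+0+18·19·13=9918 → min 7696 | M₂..M₄: k=2: 0+741+16·19·3=1653; k=3: 3952+0+16·13·3=4576 → min 1653 | M₃..M₅: k=3: 0+741+19·13·19=5434; k=4: 741+0+19·3·19=1824 → min 1824.
Length 4: M₁..M₄: k=1: 0+1653+18·16·3=2517; k=2: 5472+741+18·19·3=7239; k=3: 7696+0+18·13·3=8398 → min 2517 | M₂..M₅: k=2: 0+1824+16·19·19=7600; k=3: 3952+741+16·13·19=8645; k=4: 1653+0+16·3·19=2565 → min 2565.
Length 5: M₁..M₅: k=1: 0+2565+18·16·19=8037; k=2: 5472+1824+18·19·19=13794; k=3: 7696+741+18·13·19=12883; k=4: 2517+0+18·3·19=3543 → min 3543.
Optimal order: ((M₁ × (M₂ × (M₃ × M₄))) × M₅) with cost 3543.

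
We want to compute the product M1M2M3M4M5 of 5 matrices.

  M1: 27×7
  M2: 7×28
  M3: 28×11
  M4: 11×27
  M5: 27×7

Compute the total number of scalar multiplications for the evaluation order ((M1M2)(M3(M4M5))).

(M1M2): 27×7 by 7×28 → 27×28, cost 27·7·28 = 5292
(M4M5): 11×27 by 27×7 → 11×7, cost 11·27·7 = 2079
(M3(M4M5)): 28×11 by 11×7 → 28×7, cost 28·11·7 = 2156; cumulative 4235
((M1M2)(M3(M4M5))): 27×28 by 28×7 → 27×7, cost 27·28·7 = 5292; cumulative 14819
Total: 14819 scalar multiplications.

14819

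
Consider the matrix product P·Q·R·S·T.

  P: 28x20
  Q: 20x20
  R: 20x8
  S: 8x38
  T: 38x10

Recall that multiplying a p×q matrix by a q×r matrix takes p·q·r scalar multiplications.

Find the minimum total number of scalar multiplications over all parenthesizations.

12960

Adjacent pairs: PQ = 28·20·20 = 11200; QR = 20·20·8 = 3200; RS = 20·8·38 = 6080; ST = 8·38·10 = 3040.
Length 3: P..R: k=1: 0+3200+28·20·8=7680; k=2: 11200+0+28·20·8=15680 → min 7680 | Q..S: k=2: 0+6080+20·20·38=21280; k=3: 3200+0+20·8·38=9280 → min 9280 | R..T: k=3: 0+3040+20·8·10=4640; k=4: 6080+0+20·38·10=13680 → min 4640.
Length 4: P..S: k=1: 0+9280+28·20·38=30560; k=2: 11200+6080+28·20·38=38560; k=3: 7680+0+28·8·38=16192 → min 16192 | Q..T: k=2: 0+4640+20·20·10=8640; k=3: 3200+3040+20·8·10=7840; k=4: 9280+0+20·38·10=16880 → min 7840.
Length 5: P..T: k=1: 0+7840+28·20·10=13440; k=2: 11200+4640+28·20·10=21440; k=3: 7680+3040+28·8·10=12960; k=4: 16192+0+28·38·10=26832 → min 12960.
Optimal order: ((P·(Q·R))·(S·T)) with cost 12960.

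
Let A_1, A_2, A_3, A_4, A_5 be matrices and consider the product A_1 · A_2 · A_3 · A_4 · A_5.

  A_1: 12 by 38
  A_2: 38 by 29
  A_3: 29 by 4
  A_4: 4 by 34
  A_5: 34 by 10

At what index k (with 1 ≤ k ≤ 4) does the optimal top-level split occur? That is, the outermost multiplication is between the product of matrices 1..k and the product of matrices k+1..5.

3

Adjacent pairs: A_1A_2 = 12·38·29 = 13224; A_2A_3 = 38·29·4 = 4408; A_3A_4 = 29·4·34 = 3944; A_4A_5 = 4·34·10 = 1360.
Length 3: A_1..A_3: k=1: 0+4408+12·38·4=6232; k=2: 13224+0+12·29·4=14616 → min 6232 | A_2..A_4: k=2: 0+3944+38·29·34=41412; k=3: 4408+0+38·4·34=9576 → min 9576 | A_3..A_5: k=3: 0+1360+29·4·10=2520; k=4: 3944+0+29·34·10=13804 → min 2520.
Length 4: A_1..A_4: k=1: 0+9576+12·38·34=25080; k=2: 13224+3944+12·29·34=29000; k=3: 6232+0+12·4·34=7864 → min 7864 | A_2..A_5: k=2: 0+2520+38·29·10=13540; k=3: 4408+1360+38·4·10=7288; k=4: 9576+0+38·34·10=22496 → min 7288.
Top-level splits: k=1: (A_1..A_1)·(A_2..A_5) → 0+7288+12·38·10 = 11848; k=2: (A_1..A_2)·(A_3..A_5) → 13224+2520+12·29·10 = 19224; k=3: (A_1..A_3)·(A_4..A_5) → 6232+1360+12·4·10 = 8072; k=4: (A_1..A_4)·(A_5..A_5) → 7864+0+12·34·10 = 11944.
Best split is after A_3, i.e. k = 3.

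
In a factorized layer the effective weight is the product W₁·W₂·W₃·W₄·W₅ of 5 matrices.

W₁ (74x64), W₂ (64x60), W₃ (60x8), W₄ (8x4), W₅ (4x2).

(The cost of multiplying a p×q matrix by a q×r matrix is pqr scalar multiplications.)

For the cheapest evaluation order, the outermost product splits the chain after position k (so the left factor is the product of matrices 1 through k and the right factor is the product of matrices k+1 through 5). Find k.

1

Adjacent pairs: W₁W₂ = 74·64·60 = 284160; W₂W₃ = 64·60·8 = 30720; W₃W₄ = 60·8·4 = 1920; W₄W₅ = 8·4·2 = 64.
Length 3: W₁..W₃: k=1: 0+30720+74·64·8=68608; k=2: 284160+0+74·60·8=319680 → min 68608 | W₂..W₄: k=2: 0+1920+64·60·4=17280; k=3: 30720+0+64·8·4=32768 → min 17280 | W₃..W₅: k=3: 0+64+60·8·2=1024; k=4: 1920+0+60·4·2=2400 → min 1024.
Length 4: W₁..W₄: k=1: 0+17280+74·64·4=36224; k=2: 284160+1920+74·60·4=303840; k=3: 68608+0+74·8·4=70976 → min 36224 | W₂..W₅: k=2: 0+1024+64·60·2=8704; k=3: 30720+64+64·8·2=31808; k=4: 17280+0+64·4·2=17792 → min 8704.
Top-level splits: k=1: (W₁..W₁)·(W₂..W₅) → 0+8704+74·64·2 = 18176; k=2: (W₁..W₂)·(W₃..W₅) → 284160+1024+74·60·2 = 294064; k=3: (W₁..W₃)·(W₄..W₅) → 68608+64+74·8·2 = 69856; k=4: (W₁..W₄)·(W₅..W₅) → 36224+0+74·4·2 = 36816.
Best split is after W₁, i.e. k = 1.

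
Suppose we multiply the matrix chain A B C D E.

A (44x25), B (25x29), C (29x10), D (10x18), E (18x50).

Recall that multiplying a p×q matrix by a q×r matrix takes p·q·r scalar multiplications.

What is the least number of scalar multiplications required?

Adjacent pairs: AB = 44·25·29 = 31900; BC = 25·29·10 = 7250; CD = 29·10·18 = 5220; DE = 10·18·50 = 9000.
Length 3: A..C: k=1: 0+7250+44·25·10=18250; k=2: 31900+0+44·29·10=44660 → min 18250 | B..D: k=2: 0+5220+25·29·18=18270; k=3: 7250+0+25·10·18=11750 → min 11750 | C..E: k=3: 0+9000+29·10·50=23500; k=4: 5220+0+29·18·50=31320 → min 23500.
Length 4: A..D: k=1: 0+11750+44·25·18=31550; k=2: 31900+5220+44·29·18=60088; k=3: 18250+0+44·10·18=26170 → min 26170 | B..E: k=2: 0+23500+25·29·50=59750; k=3: 7250+9000+25·10·50=28750; k=4: 11750+0+25·18·50=34250 → min 28750.
Length 5: A..E: k=1: 0+28750+44·25·50=83750; k=2: 31900+23500+44·29·50=119200; k=3: 18250+9000+44·10·50=49250; k=4: 26170+0+44·18·50=65770 → min 49250.
Optimal order: ((A (B C)) (D E)) with cost 49250.

49250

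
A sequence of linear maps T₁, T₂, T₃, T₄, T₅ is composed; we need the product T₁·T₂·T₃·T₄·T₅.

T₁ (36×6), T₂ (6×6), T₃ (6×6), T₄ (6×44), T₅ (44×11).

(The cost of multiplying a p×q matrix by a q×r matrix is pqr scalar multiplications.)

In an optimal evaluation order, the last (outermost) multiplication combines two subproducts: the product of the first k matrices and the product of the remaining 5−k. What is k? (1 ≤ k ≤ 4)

1

Adjacent pairs: T₁T₂ = 36·6·6 = 1296; T₂T₃ = 6·6·6 = 216; T₃T₄ = 6·6·44 = 1584; T₄T₅ = 6·44·11 = 2904.
Length 3: T₁..T₃: k=1: 0+216+36·6·6=1512; k=2: 1296+0+36·6·6=2592 → min 1512 | T₂..T₄: k=2: 0+1584+6·6·44=3168; k=3: 216+0+6·6·44=1800 → min 1800 | T₃..T₅: k=3: 0+2904+6·6·11=3300; k=4: 1584+0+6·44·11=4488 → min 3300.
Length 4: T₁..T₄: k=1: 0+1800+36·6·44=11304; k=2: 1296+1584+36·6·44=12384; k=3: 1512+0+36·6·44=11016 → min 11016 | T₂..T₅: k=2: 0+3300+6·6·11=3696; k=3: 216+2904+6·6·11=3516; k=4: 1800+0+6·44·11=4704 → min 3516.
Top-level splits: k=1: (T₁..T₁)·(T₂..T₅) → 0+3516+36·6·11 = 5892; k=2: (T₁..T₂)·(T₃..T₅) → 1296+3300+36·6·11 = 6972; k=3: (T₁..T₃)·(T₄..T₅) → 1512+2904+36·6·11 = 6792; k=4: (T₁..T₄)·(T₅..T₅) → 11016+0+36·44·11 = 28440.
Best split is after T₁, i.e. k = 1.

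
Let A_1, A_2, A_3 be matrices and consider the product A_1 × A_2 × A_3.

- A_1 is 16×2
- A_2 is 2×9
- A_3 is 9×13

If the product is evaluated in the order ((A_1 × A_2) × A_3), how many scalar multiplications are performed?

(A_1 × A_2): 16×2 by 2×9 → 16×9, cost 16·2·9 = 288
((A_1 × A_2) × A_3): 16×9 by 9×13 → 16×13, cost 16·9·13 = 1872; cumulative 2160
Total: 2160 scalar multiplications.

2160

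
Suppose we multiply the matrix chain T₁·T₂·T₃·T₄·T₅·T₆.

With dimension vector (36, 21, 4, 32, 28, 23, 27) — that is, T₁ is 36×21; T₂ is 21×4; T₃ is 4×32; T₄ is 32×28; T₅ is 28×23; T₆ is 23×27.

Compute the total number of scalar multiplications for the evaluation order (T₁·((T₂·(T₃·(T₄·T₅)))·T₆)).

58937

(T₄·T₅): 32×28 by 28×23 → 32×23, cost 32·28·23 = 20608
(T₃·(T₄·T₅)): 4×32 by 32×23 → 4×23, cost 4·32·23 = 2944; cumulative 23552
(T₂·(T₃·(T₄·T₅))): 21×4 by 4×23 → 21×23, cost 21·4·23 = 1932; cumulative 25484
((T₂·(T₃·(T₄·T₅)))·T₆): 21×23 by 23×27 → 21×27, cost 21·23·27 = 13041; cumulative 38525
(T₁·((T₂·(T₃·(T₄·T₅)))·T₆)): 36×21 by 21×27 → 36×27, cost 36·21·27 = 20412; cumulative 58937
Total: 58937 scalar multiplications.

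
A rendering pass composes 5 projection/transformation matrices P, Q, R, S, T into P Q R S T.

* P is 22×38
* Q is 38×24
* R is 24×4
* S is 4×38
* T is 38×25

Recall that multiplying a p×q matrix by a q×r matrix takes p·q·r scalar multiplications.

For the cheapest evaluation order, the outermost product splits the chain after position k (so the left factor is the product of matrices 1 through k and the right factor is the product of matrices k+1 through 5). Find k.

Adjacent pairs: PQ = 22·38·24 = 20064; QR = 38·24·4 = 3648; RS = 24·4·38 = 3648; ST = 4·38·25 = 3800.
Length 3: P..R: k=1: 0+3648+22·38·4=6992; k=2: 20064+0+22·24·4=22176 → min 6992 | Q..S: k=2: 0+3648+38·24·38=38304; k=3: 3648+0+38·4·38=9424 → min 9424 | R..T: k=3: 0+3800+24·4·25=6200; k=4: 3648+0+24·38·25=26448 → min 6200.
Length 4: P..S: k=1: 0+9424+22·38·38=41192; k=2: 20064+3648+22·24·38=43776; k=3: 6992+0+22·4·38=10336 → min 10336 | Q..T: k=2: 0+6200+38·24·25=29000; k=3: 3648+3800+38·4·25=11248; k=4: 9424+0+38·38·25=45524 → min 11248.
Top-level splits: k=1: (P..P)·(Q..T) → 0+11248+22·38·25 = 32148; k=2: (P..Q)·(R..T) → 20064+6200+22·24·25 = 39464; k=3: (P..R)·(S..T) → 6992+3800+22·4·25 = 12992; k=4: (P..S)·(T..T) → 10336+0+22·38·25 = 31236.
Best split is after R, i.e. k = 3.

3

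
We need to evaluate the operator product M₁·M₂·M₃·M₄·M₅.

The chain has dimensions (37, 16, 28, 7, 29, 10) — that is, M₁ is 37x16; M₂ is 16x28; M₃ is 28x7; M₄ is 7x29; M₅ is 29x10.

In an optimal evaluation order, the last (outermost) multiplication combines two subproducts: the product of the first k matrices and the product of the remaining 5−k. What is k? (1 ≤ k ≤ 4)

Adjacent pairs: M₁M₂ = 37·16·28 = 16576; M₂M₃ = 16·28·7 = 3136; M₃M₄ = 28·7·29 = 5684; M₄M₅ = 7·29·10 = 2030.
Length 3: M₁..M₃: k=1: 0+3136+37·16·7=7280; k=2: 16576+0+37·28·7=23828 → min 7280 | M₂..M₄: k=2: 0+5684+16·28·29=18676; k=3: 3136+0+16·7·29=6384 → min 6384 | M₃..M₅: k=3: 0+2030+28·7·10=3990; k=4: 5684+0+28·29·10=13804 → min 3990.
Length 4: M₁..M₄: k=1: 0+6384+37·16·29=23552; k=2: 16576+5684+37·28·29=52304; k=3: 7280+0+37·7·29=14791 → min 14791 | M₂..M₅: k=2: 0+3990+16·28·10=8470; k=3: 3136+2030+16·7·10=6286; k=4: 6384+0+16·29·10=11024 → min 6286.
Top-level splits: k=1: (M₁..M₁)·(M₂..M₅) → 0+6286+37·16·10 = 12206; k=2: (M₁..M₂)·(M₃..M₅) → 16576+3990+37·28·10 = 30926; k=3: (M₁..M₃)·(M₄..M₅) → 7280+2030+37·7·10 = 11900; k=4: (M₁..M₄)·(M₅..M₅) → 14791+0+37·29·10 = 25521.
Best split is after M₃, i.e. k = 3.

3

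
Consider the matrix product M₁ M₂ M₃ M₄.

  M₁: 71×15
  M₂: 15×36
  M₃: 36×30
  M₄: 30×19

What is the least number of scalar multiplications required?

44985

Adjacent pairs: M₁M₂ = 71·15·36 = 38340; M₂M₃ = 15·36·30 = 16200; M₃M₄ = 36·30·19 = 20520.
Length 3: M₁..M₃: k=1: 0+16200+71·15·30=48150; k=2: 38340+0+71·36·30=115020 → min 48150 | M₂..M₄: k=2: 0+20520+15·36·19=30780; k=3: 16200+0+15·30·19=24750 → min 24750.
Length 4: M₁..M₄: k=1: 0+24750+71·15·19=44985; k=2: 38340+20520+71·36·19=107424; k=3: 48150+0+71·30·19=88620 → min 44985.
Optimal order: (M₁ ((M₂ M₃) M₄)) with cost 44985.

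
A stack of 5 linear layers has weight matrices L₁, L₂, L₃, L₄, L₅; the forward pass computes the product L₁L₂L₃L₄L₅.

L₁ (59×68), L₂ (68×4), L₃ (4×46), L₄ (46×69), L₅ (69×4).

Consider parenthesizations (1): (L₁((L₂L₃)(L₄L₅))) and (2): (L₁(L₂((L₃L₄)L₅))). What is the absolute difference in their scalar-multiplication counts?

22832

Order (1) = (L₁((L₂L₃)(L₄L₅))): (L₂L₃): 68×4 by 4×46 → 68×46, cost 68·4·46 = 12512; (L₄L₅): 46×69 by 69×4 → 46×4, cost 46·69·4 = 12696; ((L₂L₃)(L₄L₅)): 68×46 by 46×4 → 68×4, cost 68·46·4 = 12512; cumulative 37720; (L₁((L₂L₃)(L₄L₅))): 59×68 by 68×4 → 59×4, cost 59·68·4 = 16048; cumulative 53768. Total 53768.
Order (2) = (L₁(L₂((L₃L₄)L₅))): (L₃L₄): 4×46 by 46×69 → 4×69, cost 4·46·69 = 12696; ((L₃L₄)L₅): 4×69 by 69×4 → 4×4, cost 4·69·4 = 1104; cumulative 13800; (L₂((L₃L₄)L₅)): 68×4 by 4×4 → 68×4, cost 68·4·4 = 1088; cumulative 14888; (L₁(L₂((L₃L₄)L₅))): 59×68 by 68×4 → 59×4, cost 59·68·4 = 16048; cumulative 30936. Total 30936.
Difference: |53768 − 30936| = 22832.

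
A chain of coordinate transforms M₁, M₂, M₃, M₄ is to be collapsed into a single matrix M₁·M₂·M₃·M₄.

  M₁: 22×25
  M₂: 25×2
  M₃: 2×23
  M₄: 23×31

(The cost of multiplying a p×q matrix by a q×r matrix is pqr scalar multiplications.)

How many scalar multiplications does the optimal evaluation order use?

Adjacent pairs: M₁M₂ = 22·25·2 = 1100; M₂M₃ = 25·2·23 = 1150; M₃M₄ = 2·23·31 = 1426.
Length 3: M₁..M₃: k=1: 0+1150+22·25·23=13800; k=2: 1100+0+22·2·23=2112 → min 2112 | M₂..M₄: k=2: 0+1426+25·2·31=2976; k=3: 1150+0+25·23·31=18975 → min 2976.
Length 4: M₁..M₄: k=1: 0+2976+22·25·31=20026; k=2: 1100+1426+22·2·31=3890; k=3: 2112+0+22·23·31=17798 → min 3890.
Optimal order: ((M₁·M₂)·(M₃·M₄)) with cost 3890.

3890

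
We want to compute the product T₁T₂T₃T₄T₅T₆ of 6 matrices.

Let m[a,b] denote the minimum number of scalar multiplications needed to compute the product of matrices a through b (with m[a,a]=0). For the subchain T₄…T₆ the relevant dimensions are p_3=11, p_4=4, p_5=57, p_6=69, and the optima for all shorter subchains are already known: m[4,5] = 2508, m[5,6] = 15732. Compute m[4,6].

18768

m[4,6] = min over k∈[4,5] of m[4,k]+m[k+1,6]+p_{3}·p_k·p_{6}.
k=4: 0 + 15732 + 11·4·69 = 18768; k=5: 2508 + 0 + 11·57·69 = 45771.
Minimum: 18768 at k=4.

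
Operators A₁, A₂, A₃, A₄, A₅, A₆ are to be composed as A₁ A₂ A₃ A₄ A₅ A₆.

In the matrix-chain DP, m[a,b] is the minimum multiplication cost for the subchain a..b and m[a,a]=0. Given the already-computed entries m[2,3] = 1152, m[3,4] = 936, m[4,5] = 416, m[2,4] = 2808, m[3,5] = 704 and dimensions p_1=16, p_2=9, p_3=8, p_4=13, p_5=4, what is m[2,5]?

m[2,5] = min over k∈[2,4] of m[2,k]+m[k+1,5]+p_{1}·p_k·p_{5}.
k=2: 0 + 704 + 16·9·4 = 1280; k=3: 1152 + 416 + 16·8·4 = 2080; k=4: 2808 + 0 + 16·13·4 = 3640.
Minimum: 1280 at k=2.

1280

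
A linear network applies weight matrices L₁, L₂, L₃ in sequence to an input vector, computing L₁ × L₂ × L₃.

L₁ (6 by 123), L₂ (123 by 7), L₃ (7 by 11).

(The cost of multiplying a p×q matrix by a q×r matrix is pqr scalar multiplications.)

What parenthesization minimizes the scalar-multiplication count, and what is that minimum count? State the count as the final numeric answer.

(L₁ × (L₂ × L₃)): cost 17589.
((L₁ × L₂) × L₃): cost 5628.
Optimal: ((L₁ × L₂) × L₃) with cost 5628.

5628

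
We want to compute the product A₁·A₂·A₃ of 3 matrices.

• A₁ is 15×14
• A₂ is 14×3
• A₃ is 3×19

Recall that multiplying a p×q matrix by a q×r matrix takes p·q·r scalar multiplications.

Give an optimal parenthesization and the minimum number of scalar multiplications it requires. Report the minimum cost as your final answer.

(A₁·(A₂·A₃)): cost 4788.
((A₁·A₂)·A₃): cost 1485.
Optimal: ((A₁·A₂)·A₃) with cost 1485.

1485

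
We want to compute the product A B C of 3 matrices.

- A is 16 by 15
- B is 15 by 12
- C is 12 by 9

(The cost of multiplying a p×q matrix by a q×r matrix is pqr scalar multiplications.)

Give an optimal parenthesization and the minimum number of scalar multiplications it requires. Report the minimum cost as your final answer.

3780

(A (B C)): cost 3780.
((A B) C): cost 4608.
Optimal: (A (B C)) with cost 3780.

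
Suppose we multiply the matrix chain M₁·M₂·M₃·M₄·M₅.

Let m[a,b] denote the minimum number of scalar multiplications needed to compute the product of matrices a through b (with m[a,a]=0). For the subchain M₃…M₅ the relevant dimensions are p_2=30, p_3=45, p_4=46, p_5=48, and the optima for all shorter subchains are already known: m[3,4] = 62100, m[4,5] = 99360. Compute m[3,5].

m[3,5] = min over k∈[3,4] of m[3,k]+m[k+1,5]+p_{2}·p_k·p_{5}.
k=3: 0 + 99360 + 30·45·48 = 164160; k=4: 62100 + 0 + 30·46·48 = 128340.
Minimum: 128340 at k=4.

128340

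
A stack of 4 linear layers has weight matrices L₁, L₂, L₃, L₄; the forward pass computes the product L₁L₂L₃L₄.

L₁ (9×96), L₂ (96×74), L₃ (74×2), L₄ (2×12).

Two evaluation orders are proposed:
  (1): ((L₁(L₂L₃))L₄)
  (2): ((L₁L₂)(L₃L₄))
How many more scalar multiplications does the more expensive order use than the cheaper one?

Order (1) = ((L₁(L₂L₃))L₄): (L₂L₃): 96×74 by 74×2 → 96×2, cost 96·74·2 = 14208; (L₁(L₂L₃)): 9×96 by 96×2 → 9×2, cost 9·96·2 = 1728; cumulative 15936; ((L₁(L₂L₃))L₄): 9×2 by 2×12 → 9×12, cost 9·2·12 = 216; cumulative 16152. Total 16152.
Order (2) = ((L₁L₂)(L₃L₄)): (L₁L₂): 9×96 by 96×74 → 9×74, cost 9·96·74 = 63936; (L₃L₄): 74×2 by 2×12 → 74×12, cost 74·2·12 = 1776; ((L₁L₂)(L₃L₄)): 9×74 by 74×12 → 9×12, cost 9·74·12 = 7992; cumulative 73704. Total 73704.
Difference: |16152 − 73704| = 57552.

57552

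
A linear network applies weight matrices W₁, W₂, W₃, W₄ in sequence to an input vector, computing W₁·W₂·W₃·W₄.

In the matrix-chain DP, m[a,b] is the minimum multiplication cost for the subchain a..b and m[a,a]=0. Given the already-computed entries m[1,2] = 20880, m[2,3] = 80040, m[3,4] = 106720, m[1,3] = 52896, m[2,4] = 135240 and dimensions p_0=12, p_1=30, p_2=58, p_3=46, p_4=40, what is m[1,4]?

74976

m[1,4] = min over k∈[1,3] of m[1,k]+m[k+1,4]+p_{0}·p_k·p_{4}.
k=1: 0 + 135240 + 12·30·40 = 149640; k=2: 20880 + 106720 + 12·58·40 = 155440; k=3: 52896 + 0 + 12·46·40 = 74976.
Minimum: 74976 at k=3.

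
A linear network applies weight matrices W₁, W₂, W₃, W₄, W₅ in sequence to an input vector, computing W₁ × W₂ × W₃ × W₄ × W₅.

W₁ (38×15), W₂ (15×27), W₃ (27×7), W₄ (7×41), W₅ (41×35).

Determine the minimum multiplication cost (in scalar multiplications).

26180

Adjacent pairs: W₁W₂ = 38·15·27 = 15390; W₂W₃ = 15·27·7 = 2835; W₃W₄ = 27·7·41 = 7749; W₄W₅ = 7·41·35 = 10045.
Length 3: W₁..W₃: k=1: 0+2835+38·15·7=6825; k=2: 15390+0+38·27·7=22572 → min 6825 | W₂..W₄: k=2: 0+7749+15·27·41=24354; k=3: 2835+0+15·7·41=7140 → min 7140 | W₃..W₅: k=3: 0+10045+27·7·35=16660; k=4: 7749+0+27·41·35=46494 → min 16660.
Length 4: W₁..W₄: k=1: 0+7140+38·15·41=30510; k=2: 15390+7749+38·27·41=65205; k=3: 6825+0+38·7·41=17731 → min 17731 | W₂..W₅: k=2: 0+16660+15·27·35=30835; k=3: 2835+10045+15·7·35=16555; k=4: 7140+0+15·41·35=28665 → min 16555.
Length 5: W₁..W₅: k=1: 0+16555+38·15·35=36505; k=2: 15390+16660+38·27·35=67960; k=3: 6825+10045+38·7·35=26180; k=4: 17731+0+38·41·35=72261 → min 26180.
Optimal order: ((W₁ × (W₂ × W₃)) × (W₄ × W₅)) with cost 26180.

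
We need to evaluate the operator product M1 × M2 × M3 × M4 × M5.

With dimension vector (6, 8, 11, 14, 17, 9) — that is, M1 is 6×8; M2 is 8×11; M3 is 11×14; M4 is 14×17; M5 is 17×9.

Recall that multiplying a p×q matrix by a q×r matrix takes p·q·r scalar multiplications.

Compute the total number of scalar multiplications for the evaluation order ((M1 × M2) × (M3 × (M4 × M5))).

(M1 × M2): 6×8 by 8×11 → 6×11, cost 6·8·11 = 528
(M4 × M5): 14×17 by 17×9 → 14×9, cost 14·17·9 = 2142
(M3 × (M4 × M5)): 11×14 by 14×9 → 11×9, cost 11·14·9 = 1386; cumulative 3528
((M1 × M2) × (M3 × (M4 × M5))): 6×11 by 11×9 → 6×9, cost 6·11·9 = 594; cumulative 4650
Total: 4650 scalar multiplications.

4650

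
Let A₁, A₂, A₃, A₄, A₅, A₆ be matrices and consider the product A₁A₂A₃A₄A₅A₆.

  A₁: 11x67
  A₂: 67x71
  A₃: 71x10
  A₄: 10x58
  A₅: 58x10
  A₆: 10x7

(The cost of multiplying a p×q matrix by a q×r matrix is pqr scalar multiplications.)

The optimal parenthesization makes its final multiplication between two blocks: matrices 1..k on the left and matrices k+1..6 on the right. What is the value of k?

Adjacent pairs: A₁A₂ = 11·67·71 = 52327; A₂A₃ = 67·71·10 = 47570; A₃A₄ = 71·10·58 = 41180; A₄A₅ = 10·58·10 = 5800; A₅A₆ = 58·10·7 = 4060.
Length 3: A₁..A₃: k=1: 0+47570+11·67·10=54940; k=2: 52327+0+11·71·10=60137 → min 54940 | A₂..A₄: k=2: 0+41180+67·71·58=317086; k=3: 47570+0+67·10·58=86430 → min 86430 | A₃..A₅: k=3: 0+5800+71·10·10=12900; k=4: 41180+0+71·58·10=82360 → min 12900 | A₄..A₆: k=4: 0+4060+10·58·7=8120; k=5: 5800+0+10·10·7=6500 → min 6500.
Length 4: A₁..A₄: k=1: 0+86430+11·67·58=129176; k=2: 52327+41180+11·71·58=138805; k=3: 54940+0+11·10·58=61320 → min 61320 | A₂..A₅: k=2: 0+12900+67·71·10=60470; k=3: 47570+5800+67·10·10=60070; k=4: 86430+0+67·58·10=125290 → min 60070 | A₃..A₆: k=3: 0+6500+71·10·7=11470; k=4: 41180+4060+71·58·7=74066; k=5: 12900+0+71·10·7=17870 → min 11470.
Length 5: A₁..A₅: k=1: 0+60070+11·67·10=67440; k=2: 52327+12900+11·71·10=73037; k=3: 54940+5800+11·10·10=61840; k=4: 61320+0+11·58·10=67700 → min 61840 | A₂..A₆: k=2: 0+11470+67·71·7=44769; k=3: 47570+6500+67·10·7=58760; k=4: 86430+4060+67·58·7=117692; k=5: 60070+0+67·10·7=64760 → min 44769.
Top-level splits: k=1: (A₁..A₁)·(A₂..A₆) → 0+44769+11·67·7 = 49928; k=2: (A₁..A₂)·(A₃..A₆) → 52327+11470+11·71·7 = 69264; k=3: (A₁..A₃)·(A₄..A₆) → 54940+6500+11·10·7 = 62210; k=4: (A₁..A₄)·(A₅..A₆) → 61320+4060+11·58·7 = 69846; k=5: (A₁..A₅)·(A₆..A₆) → 61840+0+11·10·7 = 62610.
Best split is after A₁, i.e. k = 1.

1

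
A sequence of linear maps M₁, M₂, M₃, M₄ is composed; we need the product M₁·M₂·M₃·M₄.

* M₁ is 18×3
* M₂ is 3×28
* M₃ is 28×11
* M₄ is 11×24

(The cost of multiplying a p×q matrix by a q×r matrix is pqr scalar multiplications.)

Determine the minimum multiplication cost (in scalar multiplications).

3012

Adjacent pairs: M₁M₂ = 18·3·28 = 1512; M₂M₃ = 3·28·11 = 924; M₃M₄ = 28·11·24 = 7392.
Length 3: M₁..M₃: k=1: 0+924+18·3·11=1518; k=2: 1512+0+18·28·11=7056 → min 1518 | M₂..M₄: k=2: 0+7392+3·28·24=9408; k=3: 924+0+3·11·24=1716 → min 1716.
Length 4: M₁..M₄: k=1: 0+1716+18·3·24=3012; k=2: 1512+7392+18·28·24=21000; k=3: 1518+0+18·11·24=6270 → min 3012.
Optimal order: (M₁·((M₂·M₃)·M₄)) with cost 3012.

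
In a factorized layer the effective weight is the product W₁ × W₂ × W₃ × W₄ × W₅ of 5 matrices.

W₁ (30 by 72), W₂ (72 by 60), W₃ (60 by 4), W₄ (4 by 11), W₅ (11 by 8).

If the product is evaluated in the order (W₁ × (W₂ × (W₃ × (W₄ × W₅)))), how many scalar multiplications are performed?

54112

(W₄ × W₅): 4×11 by 11×8 → 4×8, cost 4·11·8 = 352
(W₃ × (W₄ × W₅)): 60×4 by 4×8 → 60×8, cost 60·4·8 = 1920; cumulative 2272
(W₂ × (W₃ × (W₄ × W₅))): 72×60 by 60×8 → 72×8, cost 72·60·8 = 34560; cumulative 36832
(W₁ × (W₂ × (W₃ × (W₄ × W₅)))): 30×72 by 72×8 → 30×8, cost 30·72·8 = 17280; cumulative 54112
Total: 54112 scalar multiplications.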